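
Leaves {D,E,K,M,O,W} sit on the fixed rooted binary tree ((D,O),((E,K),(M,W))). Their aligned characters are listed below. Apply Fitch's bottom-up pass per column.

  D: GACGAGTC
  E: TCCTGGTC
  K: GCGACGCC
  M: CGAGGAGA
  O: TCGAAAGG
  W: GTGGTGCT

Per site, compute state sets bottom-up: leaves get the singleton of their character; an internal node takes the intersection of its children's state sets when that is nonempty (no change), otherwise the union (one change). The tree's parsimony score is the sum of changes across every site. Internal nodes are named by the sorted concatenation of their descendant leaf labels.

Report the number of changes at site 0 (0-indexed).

3

site 0, node DO: D={G} ∪ O={T} → {G,T} (+1)
site 0, node EK: E={T} ∪ K={G} → {G,T} (+1)
site 0, node MW: M={C} ∪ W={G} → {C,G} (+1)
site 0, node EKMW: EK={G,T} ∩ MW={C,G} → {G} (+0)
site 0, node DEKMOW: DO={G,T} ∩ EKMW={G} → {G} (+0)
site 1, node DO: D={A} ∪ O={C} → {A,C} (+1)
site 1, node EK: E={C} ∩ K={C} → {C} (+0)
site 1, node MW: M={G} ∪ W={T} → {G,T} (+1)
site 1, node EKMW: EK={C} ∪ MW={G,T} → {C,G,T} (+1)
site 1, node DEKMOW: DO={A,C} ∩ EKMW={C,G,T} → {C} (+0)
site 2, node DO: D={C} ∪ O={G} → {C,G} (+1)
site 2, node EK: E={C} ∪ K={G} → {C,G} (+1)
site 2, node MW: M={A} ∪ W={G} → {A,G} (+1)
site 2, node EKMW: EK={C,G} ∩ MW={A,G} → {G} (+0)
site 2, node DEKMOW: DO={C,G} ∩ EKMW={G} → {G} (+0)
site 3, node DO: D={G} ∪ O={A} → {A,G} (+1)
site 3, node EK: E={T} ∪ K={A} → {A,T} (+1)
site 3, node MW: M={G} ∩ W={G} → {G} (+0)
site 3, node EKMW: EK={A,T} ∪ MW={G} → {A,G,T} (+1)
site 3, node DEKMOW: DO={A,G} ∩ EKMW={A,G,T} → {A,G} (+0)
site 4, node DO: D={A} ∩ O={A} → {A} (+0)
site 4, node EK: E={G} ∪ K={C} → {C,G} (+1)
site 4, node MW: M={G} ∪ W={T} → {G,T} (+1)
site 4, node EKMW: EK={C,G} ∩ MW={G,T} → {G} (+0)
site 4, node DEKMOW: DO={A} ∪ EKMW={G} → {A,G} (+1)
site 5, node DO: D={G} ∪ O={A} → {A,G} (+1)
site 5, node EK: E={G} ∩ K={G} → {G} (+0)
site 5, node MW: M={A} ∪ W={G} → {A,G} (+1)
site 5, node EKMW: EK={G} ∩ MW={A,G} → {G} (+0)
site 5, node DEKMOW: DO={A,G} ∩ EKMW={G} → {G} (+0)
site 6, node DO: D={T} ∪ O={G} → {G,T} (+1)
site 6, node EK: E={T} ∪ K={C} → {C,T} (+1)
site 6, node MW: M={G} ∪ W={C} → {C,G} (+1)
site 6, node EKMW: EK={C,T} ∩ MW={C,G} → {C} (+0)
site 6, node DEKMOW: DO={G,T} ∪ EKMW={C} → {C,G,T} (+1)
site 7, node DO: D={C} ∪ O={G} → {C,G} (+1)
site 7, node EK: E={C} ∩ K={C} → {C} (+0)
site 7, node MW: M={A} ∪ W={T} → {A,T} (+1)
site 7, node EKMW: EK={C} ∪ MW={A,T} → {A,C,T} (+1)
site 7, node DEKMOW: DO={C,G} ∩ EKMW={A,C,T} → {C} (+0)
per-site changes: [3, 3, 3, 3, 3, 2, 4, 3]; total = 24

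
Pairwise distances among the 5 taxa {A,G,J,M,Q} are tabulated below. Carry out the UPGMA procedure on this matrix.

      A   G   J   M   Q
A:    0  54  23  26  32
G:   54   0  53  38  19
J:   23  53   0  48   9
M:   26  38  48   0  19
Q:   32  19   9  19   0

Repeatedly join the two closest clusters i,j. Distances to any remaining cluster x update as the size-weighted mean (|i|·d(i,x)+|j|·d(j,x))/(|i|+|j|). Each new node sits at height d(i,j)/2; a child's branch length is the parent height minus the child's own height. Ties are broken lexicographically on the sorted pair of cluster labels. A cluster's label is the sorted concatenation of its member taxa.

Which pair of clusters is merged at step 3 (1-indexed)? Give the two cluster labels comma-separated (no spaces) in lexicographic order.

step 1: merge (J,Q) at d=9; branch lengths J→9/2, Q→9/2; new cluster JQ
  updated: d(A,JQ)=55/2, d(G,JQ)=36, d(JQ,M)=67/2
step 2: merge (A,M) at d=26; branch lengths A→13, M→13; new cluster AM
  updated: d(AM,G)=46, d(AM,JQ)=61/2
step 3: merge (AM,JQ) at d=61/2; branch lengths AM→9/4, JQ→43/4; new cluster AJMQ
  updated: d(AJMQ,G)=41
step 4: merge (AJMQ,G) at d=41; branch lengths AJMQ→21/4, G→41/2; new cluster AGJMQ
final tree: (((A:13,M:13):9/4,(J:9/2,Q:9/2):43/4):21/4,G:41/2)
total length: 295/4

AM,JQ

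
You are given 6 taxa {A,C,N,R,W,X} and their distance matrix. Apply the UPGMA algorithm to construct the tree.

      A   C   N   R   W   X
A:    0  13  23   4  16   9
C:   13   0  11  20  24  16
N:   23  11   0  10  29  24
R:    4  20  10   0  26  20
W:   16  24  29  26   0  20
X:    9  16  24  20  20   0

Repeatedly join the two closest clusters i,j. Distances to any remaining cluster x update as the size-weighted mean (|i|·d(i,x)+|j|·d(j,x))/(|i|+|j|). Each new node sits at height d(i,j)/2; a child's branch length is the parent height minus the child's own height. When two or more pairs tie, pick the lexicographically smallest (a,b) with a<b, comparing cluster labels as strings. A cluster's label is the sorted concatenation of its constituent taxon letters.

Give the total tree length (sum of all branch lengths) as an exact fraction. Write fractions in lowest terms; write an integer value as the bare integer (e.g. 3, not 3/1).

559/12

iteration 1: select A,R (d=4); attach at lengths (2, 2); label the merged cluster AR
  updated: d(AR,C)=33/2, d(AR,N)=33/2, d(AR,W)=21, d(AR,X)=29/2
iteration 2: select C,N (d=11); attach at lengths (11/2, 11/2); label the merged cluster CN
  updated: d(AR,CN)=33/2, d(CN,W)=53/2, d(CN,X)=20
iteration 3: select AR,X (d=29/2); attach at lengths (21/4, 29/4); label the merged cluster ARX
  updated: d(ARX,CN)=53/3, d(ARX,W)=62/3
iteration 4: select ARX,CN (d=53/3); attach at lengths (19/12, 10/3); label the merged cluster ACNRX
  updated: d(ACNRX,W)=23
iteration 5: select ACNRX,W (d=23); attach at lengths (8/3, 23/2); label the merged cluster ACNRWX
final tree: ((((A:2,R:2):21/4,X:29/4):19/12,(C:11/2,N:11/2):10/3):8/3,W:23/2)
total length: 559/12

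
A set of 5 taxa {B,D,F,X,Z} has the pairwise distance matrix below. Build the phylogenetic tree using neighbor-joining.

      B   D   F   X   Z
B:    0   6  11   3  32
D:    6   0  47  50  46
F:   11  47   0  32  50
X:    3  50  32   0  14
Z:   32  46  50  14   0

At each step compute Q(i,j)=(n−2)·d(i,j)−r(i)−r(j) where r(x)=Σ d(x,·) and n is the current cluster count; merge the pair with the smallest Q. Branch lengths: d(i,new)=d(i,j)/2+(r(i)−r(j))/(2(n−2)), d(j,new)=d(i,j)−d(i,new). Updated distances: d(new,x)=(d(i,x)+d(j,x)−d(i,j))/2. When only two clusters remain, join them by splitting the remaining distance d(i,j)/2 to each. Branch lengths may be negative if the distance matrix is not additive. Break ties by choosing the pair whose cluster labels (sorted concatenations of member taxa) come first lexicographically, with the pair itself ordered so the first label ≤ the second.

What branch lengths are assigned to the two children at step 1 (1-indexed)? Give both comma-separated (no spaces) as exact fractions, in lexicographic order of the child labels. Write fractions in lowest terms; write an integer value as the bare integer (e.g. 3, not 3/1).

-1/6,85/6

iteration 1: select X,Z (d=14, Q=-199); attach at lengths (-1/6, 85/6); label the merged cluster XZ
  updated: d(B,XZ)=21/2, d(D,XZ)=41, d(F,XZ)=34
iteration 2: select B,D (d=6, Q=-219/2); attach at lengths (-109/8, 157/8); label the merged cluster BD
  updated: d(BD,F)=26, d(BD,XZ)=91/4
iteration 3: select BD,F (d=26, Q=-331/4); attach at lengths (59/8, 149/8); label the merged cluster BDF
  updated: d(BDF,XZ)=123/8
iteration 4: select BDF,XZ (d=123/8); attach at lengths (123/16, 123/16); label the merged cluster BDFXZ
final tree: (((B:-109/8,D:157/8):59/8,F:149/8):123/16,(X:-1/6,Z:85/6):123/16)
total length: 491/8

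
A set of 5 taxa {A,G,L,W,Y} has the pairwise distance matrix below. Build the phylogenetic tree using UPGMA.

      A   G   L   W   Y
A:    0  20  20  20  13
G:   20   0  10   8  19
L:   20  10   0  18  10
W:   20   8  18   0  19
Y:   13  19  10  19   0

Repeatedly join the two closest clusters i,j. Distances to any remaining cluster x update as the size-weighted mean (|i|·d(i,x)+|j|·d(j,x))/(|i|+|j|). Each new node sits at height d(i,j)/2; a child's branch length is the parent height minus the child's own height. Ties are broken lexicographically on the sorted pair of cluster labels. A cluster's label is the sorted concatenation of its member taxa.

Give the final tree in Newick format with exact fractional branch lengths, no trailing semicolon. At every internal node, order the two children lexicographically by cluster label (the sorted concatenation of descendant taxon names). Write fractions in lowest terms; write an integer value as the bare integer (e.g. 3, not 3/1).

((A:33/4,(L:5,Y:5):13/4):7/12,(G:4,W:4):29/6)

iteration 1: select G,W (d=8); attach at lengths (4, 4); label the merged cluster GW
  updated: d(A,GW)=20, d(GW,L)=14, d(GW,Y)=19
iteration 2: select L,Y (d=10); attach at lengths (5, 5); label the merged cluster LY
  updated: d(A,LY)=33/2, d(GW,LY)=33/2
iteration 3: select A,LY (d=33/2); attach at lengths (33/4, 13/4); label the merged cluster ALY
  updated: d(ALY,GW)=53/3
iteration 4: select ALY,GW (d=53/3); attach at lengths (7/12, 29/6); label the merged cluster AGLWY
final tree: ((A:33/4,(L:5,Y:5):13/4):7/12,(G:4,W:4):29/6)
total length: 419/12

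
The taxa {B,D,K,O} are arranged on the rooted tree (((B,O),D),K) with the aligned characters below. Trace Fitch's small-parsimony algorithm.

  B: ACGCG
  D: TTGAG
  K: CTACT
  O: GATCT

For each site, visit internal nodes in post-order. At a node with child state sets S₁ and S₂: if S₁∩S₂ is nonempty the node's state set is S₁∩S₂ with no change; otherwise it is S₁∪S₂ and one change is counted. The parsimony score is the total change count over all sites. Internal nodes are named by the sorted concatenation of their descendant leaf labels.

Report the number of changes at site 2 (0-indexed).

2

BO@0: {A} ∪ {G} = {A,G} (union, +1)
BDO@0: {A,G} ∪ {T} = {A,G,T} (union, +1)
BDKO@0: {A,G,T} ∪ {C} = {A,C,G,T} (union, +1)
BO@1: {C} ∪ {A} = {A,C} (union, +1)
BDO@1: {A,C} ∪ {T} = {A,C,T} (union, +1)
BDKO@1: {A,C,T} ∩ {T} = {T} (intersection, +0)
BO@2: {G} ∪ {T} = {G,T} (union, +1)
BDO@2: {G,T} ∩ {G} = {G} (intersection, +0)
BDKO@2: {G} ∪ {A} = {A,G} (union, +1)
BO@3: {C} ∩ {C} = {C} (intersection, +0)
BDO@3: {C} ∪ {A} = {A,C} (union, +1)
BDKO@3: {A,C} ∩ {C} = {C} (intersection, +0)
BO@4: {G} ∪ {T} = {G,T} (union, +1)
BDO@4: {G,T} ∩ {G} = {G} (intersection, +0)
BDKO@4: {G} ∪ {T} = {G,T} (union, +1)
per-site changes: [3, 2, 2, 1, 2]; total = 10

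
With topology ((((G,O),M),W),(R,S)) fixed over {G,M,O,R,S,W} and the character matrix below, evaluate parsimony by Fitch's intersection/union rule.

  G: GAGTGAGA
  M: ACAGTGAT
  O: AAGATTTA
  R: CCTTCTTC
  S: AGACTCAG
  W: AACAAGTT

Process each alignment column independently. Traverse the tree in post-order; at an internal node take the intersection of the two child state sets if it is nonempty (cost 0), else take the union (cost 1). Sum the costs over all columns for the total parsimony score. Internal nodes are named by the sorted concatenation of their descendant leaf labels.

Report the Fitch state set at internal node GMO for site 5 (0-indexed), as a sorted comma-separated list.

site 0, node GO: G={G} ∪ O={A} → {A,G} (+1)
site 0, node GMO: GO={A,G} ∩ M={A} → {A} (+0)
site 0, node GMOW: GMO={A} ∩ W={A} → {A} (+0)
site 0, node RS: R={C} ∪ S={A} → {A,C} (+1)
site 0, node GMORSW: GMOW={A} ∩ RS={A,C} → {A} (+0)
site 1, node GO: G={A} ∩ O={A} → {A} (+0)
site 1, node GMO: GO={A} ∪ M={C} → {A,C} (+1)
site 1, node GMOW: GMO={A,C} ∩ W={A} → {A} (+0)
site 1, node RS: R={C} ∪ S={G} → {C,G} (+1)
site 1, node GMORSW: GMOW={A} ∪ RS={C,G} → {A,C,G} (+1)
site 2, node GO: G={G} ∩ O={G} → {G} (+0)
site 2, node GMO: GO={G} ∪ M={A} → {A,G} (+1)
site 2, node GMOW: GMO={A,G} ∪ W={C} → {A,C,G} (+1)
site 2, node RS: R={T} ∪ S={A} → {A,T} (+1)
site 2, node GMORSW: GMOW={A,C,G} ∩ RS={A,T} → {A} (+0)
site 3, node GO: G={T} ∪ O={A} → {A,T} (+1)
site 3, node GMO: GO={A,T} ∪ M={G} → {A,G,T} (+1)
site 3, node GMOW: GMO={A,G,T} ∩ W={A} → {A} (+0)
site 3, node RS: R={T} ∪ S={C} → {C,T} (+1)
site 3, node GMORSW: GMOW={A} ∪ RS={C,T} → {A,C,T} (+1)
site 4, node GO: G={G} ∪ O={T} → {G,T} (+1)
site 4, node GMO: GO={G,T} ∩ M={T} → {T} (+0)
site 4, node GMOW: GMO={T} ∪ W={A} → {A,T} (+1)
site 4, node RS: R={C} ∪ S={T} → {C,T} (+1)
site 4, node GMORSW: GMOW={A,T} ∩ RS={C,T} → {T} (+0)
site 5, node GO: G={A} ∪ O={T} → {A,T} (+1)
site 5, node GMO: GO={A,T} ∪ M={G} → {A,G,T} (+1)
site 5, node GMOW: GMO={A,G,T} ∩ W={G} → {G} (+0)
site 5, node RS: R={T} ∪ S={C} → {C,T} (+1)
site 5, node GMORSW: GMOW={G} ∪ RS={C,T} → {C,G,T} (+1)
site 6, node GO: G={G} ∪ O={T} → {G,T} (+1)
site 6, node GMO: GO={G,T} ∪ M={A} → {A,G,T} (+1)
site 6, node GMOW: GMO={A,G,T} ∩ W={T} → {T} (+0)
site 6, node RS: R={T} ∪ S={A} → {A,T} (+1)
site 6, node GMORSW: GMOW={T} ∩ RS={A,T} → {T} (+0)
site 7, node GO: G={A} ∩ O={A} → {A} (+0)
site 7, node GMO: GO={A} ∪ M={T} → {A,T} (+1)
site 7, node GMOW: GMO={A,T} ∩ W={T} → {T} (+0)
site 7, node RS: R={C} ∪ S={G} → {C,G} (+1)
site 7, node GMORSW: GMOW={T} ∪ RS={C,G} → {C,G,T} (+1)
per-site changes: [2, 3, 3, 4, 3, 4, 3, 3]; total = 25

A,G,T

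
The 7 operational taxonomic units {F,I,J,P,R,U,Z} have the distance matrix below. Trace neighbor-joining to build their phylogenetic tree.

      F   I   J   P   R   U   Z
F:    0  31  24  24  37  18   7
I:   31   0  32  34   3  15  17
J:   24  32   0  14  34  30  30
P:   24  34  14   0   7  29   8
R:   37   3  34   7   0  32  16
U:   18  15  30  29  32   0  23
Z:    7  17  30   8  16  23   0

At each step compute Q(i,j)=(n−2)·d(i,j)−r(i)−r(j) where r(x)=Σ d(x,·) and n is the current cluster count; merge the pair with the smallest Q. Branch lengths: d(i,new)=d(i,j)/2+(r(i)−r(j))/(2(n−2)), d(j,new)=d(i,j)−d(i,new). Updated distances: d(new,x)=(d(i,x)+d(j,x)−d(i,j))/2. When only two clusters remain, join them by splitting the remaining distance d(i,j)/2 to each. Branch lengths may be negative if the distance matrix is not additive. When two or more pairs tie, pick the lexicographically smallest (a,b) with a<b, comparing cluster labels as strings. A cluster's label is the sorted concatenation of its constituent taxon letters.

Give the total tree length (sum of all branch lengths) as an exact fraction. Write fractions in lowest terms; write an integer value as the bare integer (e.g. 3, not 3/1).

step 1: merge (I,R) at d=3, Q=-246; branch lengths I→9/5, R→6/5; new cluster IR
  updated: d(F,IR)=65/2, d(IR,J)=63/2, d(IR,P)=19, d(IR,U)=22, d(IR,Z)=15
step 2: merge (J,P) at d=14, Q=-335/2; branch lengths J→183/16, P→41/16; new cluster JP
  updated: d(F,JP)=17, d(IR,JP)=73/4, d(JP,U)=45/2, d(JP,Z)=12
step 3: merge (F,Z) at d=7, Q=-221/2; branch lengths F→77/12, Z→7/12; new cluster FZ
  updated: d(FZ,IR)=81/4, d(FZ,JP)=11, d(FZ,U)=17
step 4: merge (FZ,JP) at d=11, Q=-78; branch lengths FZ→37/8, JP→51/8; new cluster FJPZ
  updated: d(FJPZ,IR)=55/4, d(FJPZ,U)=57/4
step 5: merge (FJPZ,IR) at d=55/4, Q=-50; branch lengths FJPZ→3, IR→43/4; new cluster FIJPRZ
  updated: d(FIJPRZ,U)=45/4
step 6: merge (FIJPRZ,U) at d=45/4; branch lengths FIJPRZ→45/8, U→45/8; new cluster FIJPRUZ
final tree: ((((F:77/12,Z:7/12):37/8,(J:183/16,P:41/16):51/8):3,(I:9/5,R:6/5):43/4):45/8,U:45/8)
total length: 60

60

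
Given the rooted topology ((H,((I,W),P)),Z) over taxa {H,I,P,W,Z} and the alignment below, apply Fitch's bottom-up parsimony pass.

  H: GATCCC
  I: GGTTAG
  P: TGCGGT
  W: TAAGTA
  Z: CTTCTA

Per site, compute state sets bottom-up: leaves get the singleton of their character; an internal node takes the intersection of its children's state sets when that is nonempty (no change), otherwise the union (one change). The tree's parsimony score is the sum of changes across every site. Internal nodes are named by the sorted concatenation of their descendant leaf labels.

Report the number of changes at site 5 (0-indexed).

IW@0: {G} ∪ {T} = {G,T} (union, +1)
IPW@0: {G,T} ∩ {T} = {T} (intersection, +0)
HIPW@0: {G} ∪ {T} = {G,T} (union, +1)
HIPWZ@0: {G,T} ∪ {C} = {C,G,T} (union, +1)
IW@1: {G} ∪ {A} = {A,G} (union, +1)
IPW@1: {A,G} ∩ {G} = {G} (intersection, +0)
HIPW@1: {A} ∪ {G} = {A,G} (union, +1)
HIPWZ@1: {A,G} ∪ {T} = {A,G,T} (union, +1)
IW@2: {T} ∪ {A} = {A,T} (union, +1)
IPW@2: {A,T} ∪ {C} = {A,C,T} (union, +1)
HIPW@2: {T} ∩ {A,C,T} = {T} (intersection, +0)
HIPWZ@2: {T} ∩ {T} = {T} (intersection, +0)
IW@3: {T} ∪ {G} = {G,T} (union, +1)
IPW@3: {G,T} ∩ {G} = {G} (intersection, +0)
HIPW@3: {C} ∪ {G} = {C,G} (union, +1)
HIPWZ@3: {C,G} ∩ {C} = {C} (intersection, +0)
IW@4: {A} ∪ {T} = {A,T} (union, +1)
IPW@4: {A,T} ∪ {G} = {A,G,T} (union, +1)
HIPW@4: {C} ∪ {A,G,T} = {A,C,G,T} (union, +1)
HIPWZ@4: {A,C,G,T} ∩ {T} = {T} (intersection, +0)
IW@5: {G} ∪ {A} = {A,G} (union, +1)
IPW@5: {A,G} ∪ {T} = {A,G,T} (union, +1)
HIPW@5: {C} ∪ {A,G,T} = {A,C,G,T} (union, +1)
HIPWZ@5: {A,C,G,T} ∩ {A} = {A} (intersection, +0)
per-site changes: [3, 3, 2, 2, 3, 3]; total = 16

3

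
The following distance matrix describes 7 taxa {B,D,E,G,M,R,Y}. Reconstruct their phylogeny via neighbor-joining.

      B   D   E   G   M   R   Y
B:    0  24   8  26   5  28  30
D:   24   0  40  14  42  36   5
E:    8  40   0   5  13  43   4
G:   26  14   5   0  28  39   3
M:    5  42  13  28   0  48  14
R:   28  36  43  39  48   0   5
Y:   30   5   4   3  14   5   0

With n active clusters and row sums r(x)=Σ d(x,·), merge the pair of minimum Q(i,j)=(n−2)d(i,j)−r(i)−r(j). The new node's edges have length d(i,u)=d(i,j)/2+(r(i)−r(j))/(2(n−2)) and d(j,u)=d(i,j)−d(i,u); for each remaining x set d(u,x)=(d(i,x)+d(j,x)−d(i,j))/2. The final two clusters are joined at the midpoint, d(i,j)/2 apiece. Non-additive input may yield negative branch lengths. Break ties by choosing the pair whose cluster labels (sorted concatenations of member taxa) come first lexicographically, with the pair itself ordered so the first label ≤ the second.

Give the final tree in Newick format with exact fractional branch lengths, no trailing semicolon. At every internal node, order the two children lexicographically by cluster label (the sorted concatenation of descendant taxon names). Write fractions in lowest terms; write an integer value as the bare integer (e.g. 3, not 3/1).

(((((B:-2/5,M:27/5):25/4,E:7/4):157/16,G:15/16):101/16,D:175/16):113/32,(R:73/4,Y:-53/4):113/32)

1. join B+M (d=5, Q=-246) ⇒ BM; edges |B|=-2/5, |M|=27/5
  updated: d(BM,D)=61/2, d(BM,E)=8, d(BM,G)=49/2, d(BM,R)=71/2, d(BM,Y)=39/2
2. join BM+E (d=8, Q=-186) ⇒ BEM; edges |BM|=25/4, |E|=7/4
  updated: d(BEM,D)=125/4, d(BEM,G)=43/4, d(BEM,R)=141/4, d(BEM,Y)=31/4
3. join R+Y (d=5, Q=-121) ⇒ RY; edges |R|=73/4, |Y|=-53/4
  updated: d(BEM,RY)=19, d(D,RY)=18, d(G,RY)=37/2
4. join BEM+G (d=43/4, Q=-331/4) ⇒ BEGM; edges |BEM|=157/16, |G|=15/16
  updated: d(BEGM,D)=69/4, d(BEGM,RY)=107/8
5. join BEGM+D (d=69/4, Q=-389/8) ⇒ BDEGM; edges |BEGM|=101/16, |D|=175/16
  updated: d(BDEGM,RY)=113/16
6. join BDEGM+RY (d=113/16) ⇒ BDEGMRY; edges |BDEGM|=113/32, |RY|=113/32
final tree: (((((B:-2/5,M:27/5):25/4,E:7/4):157/16,G:15/16):101/16,D:175/16):113/32,(R:73/4,Y:-53/4):113/32)
total length: 849/16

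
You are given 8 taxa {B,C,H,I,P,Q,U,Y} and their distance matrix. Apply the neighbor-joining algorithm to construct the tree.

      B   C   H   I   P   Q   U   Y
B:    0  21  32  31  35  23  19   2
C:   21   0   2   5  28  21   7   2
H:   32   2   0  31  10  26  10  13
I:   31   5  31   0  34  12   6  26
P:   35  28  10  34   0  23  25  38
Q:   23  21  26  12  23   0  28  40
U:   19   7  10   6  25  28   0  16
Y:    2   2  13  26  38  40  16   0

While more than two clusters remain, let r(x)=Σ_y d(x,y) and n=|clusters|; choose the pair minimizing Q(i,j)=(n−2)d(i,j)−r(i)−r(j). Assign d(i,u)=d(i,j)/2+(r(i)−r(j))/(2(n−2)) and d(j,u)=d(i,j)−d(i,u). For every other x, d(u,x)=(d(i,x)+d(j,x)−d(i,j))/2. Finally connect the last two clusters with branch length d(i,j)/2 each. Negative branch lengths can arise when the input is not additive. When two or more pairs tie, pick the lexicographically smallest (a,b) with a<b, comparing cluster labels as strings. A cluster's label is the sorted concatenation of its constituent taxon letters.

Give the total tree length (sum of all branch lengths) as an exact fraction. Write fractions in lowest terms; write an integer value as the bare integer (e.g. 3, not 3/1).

iteration 1: select B,Y (d=2, Q=-288); attach at lengths (19/6, -7/6); label the merged cluster BY
  updated: d(BY,C)=21/2, d(BY,H)=43/2, d(BY,I)=55/2, d(BY,P)=71/2, d(BY,Q)=61/2, d(BY,U)=33/2
iteration 2: select H,P (d=10, Q=-206); attach at lengths (-1/2, 21/2); label the merged cluster HP
  updated: d(BY,HP)=47/2, d(C,HP)=10, d(HP,I)=55/2, d(HP,Q)=39/2, d(HP,U)=25/2
iteration 3: select I,Q (d=12, Q=-141); attach at lengths (15/8, 81/8); label the merged cluster IQ
  updated: d(BY,IQ)=23, d(C,IQ)=7, d(HP,IQ)=35/2, d(IQ,U)=11
iteration 4: select BY,C (d=21/2, Q=-153/2); attach at lengths (47/4, -5/4); label the merged cluster BCY
  updated: d(BCY,HP)=23/2, d(BCY,IQ)=39/4, d(BCY,U)=13/2
iteration 5: select BCY,IQ (d=39/4, Q=-93/2); attach at lengths (9/4, 15/2); label the merged cluster BCIQY
  updated: d(BCIQY,HP)=77/8, d(BCIQY,U)=31/8
iteration 6: select BCIQY,HP (d=77/8, Q=-26); attach at lengths (1/2, 73/8); label the merged cluster BCHIPQY
  updated: d(BCHIPQY,U)=27/8
iteration 7: select BCHIPQY,U (d=27/8); attach at lengths (27/16, 27/16); label the merged cluster BCHIPQUY
final tree: (((((B:19/6,Y:-7/6):47/4,C:-5/4):9/4,(I:15/8,Q:81/8):15/2):1/2,(H:-1/2,P:21/2):73/8):27/16,U:27/16)
total length: 229/4

229/4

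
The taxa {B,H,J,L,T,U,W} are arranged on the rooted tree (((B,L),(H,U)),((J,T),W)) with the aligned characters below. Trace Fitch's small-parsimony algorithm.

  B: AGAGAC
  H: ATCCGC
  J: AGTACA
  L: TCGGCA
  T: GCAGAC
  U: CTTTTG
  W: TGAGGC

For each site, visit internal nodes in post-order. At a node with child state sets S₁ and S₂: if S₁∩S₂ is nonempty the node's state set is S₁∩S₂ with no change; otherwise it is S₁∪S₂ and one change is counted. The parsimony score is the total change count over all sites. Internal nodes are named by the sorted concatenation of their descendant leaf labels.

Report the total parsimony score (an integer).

22

BL@0: {A} ∪ {T} = {A,T} (union, +1)
HU@0: {A} ∪ {C} = {A,C} (union, +1)
BHLU@0: {A,T} ∩ {A,C} = {A} (intersection, +0)
JT@0: {A} ∪ {G} = {A,G} (union, +1)
JTW@0: {A,G} ∪ {T} = {A,G,T} (union, +1)
BHJLTUW@0: {A} ∩ {A,G,T} = {A} (intersection, +0)
BL@1: {G} ∪ {C} = {C,G} (union, +1)
HU@1: {T} ∩ {T} = {T} (intersection, +0)
BHLU@1: {C,G} ∪ {T} = {C,G,T} (union, +1)
JT@1: {G} ∪ {C} = {C,G} (union, +1)
JTW@1: {C,G} ∩ {G} = {G} (intersection, +0)
BHJLTUW@1: {C,G,T} ∩ {G} = {G} (intersection, +0)
BL@2: {A} ∪ {G} = {A,G} (union, +1)
HU@2: {C} ∪ {T} = {C,T} (union, +1)
BHLU@2: {A,G} ∪ {C,T} = {A,C,G,T} (union, +1)
JT@2: {T} ∪ {A} = {A,T} (union, +1)
JTW@2: {A,T} ∩ {A} = {A} (intersection, +0)
BHJLTUW@2: {A,C,G,T} ∩ {A} = {A} (intersection, +0)
BL@3: {G} ∩ {G} = {G} (intersection, +0)
HU@3: {C} ∪ {T} = {C,T} (union, +1)
BHLU@3: {G} ∪ {C,T} = {C,G,T} (union, +1)
JT@3: {A} ∪ {G} = {A,G} (union, +1)
JTW@3: {A,G} ∩ {G} = {G} (intersection, +0)
BHJLTUW@3: {C,G,T} ∩ {G} = {G} (intersection, +0)
BL@4: {A} ∪ {C} = {A,C} (union, +1)
HU@4: {G} ∪ {T} = {G,T} (union, +1)
BHLU@4: {A,C} ∪ {G,T} = {A,C,G,T} (union, +1)
JT@4: {C} ∪ {A} = {A,C} (union, +1)
JTW@4: {A,C} ∪ {G} = {A,C,G} (union, +1)
BHJLTUW@4: {A,C,G,T} ∩ {A,C,G} = {A,C,G} (intersection, +0)
BL@5: {C} ∪ {A} = {A,C} (union, +1)
HU@5: {C} ∪ {G} = {C,G} (union, +1)
BHLU@5: {A,C} ∩ {C,G} = {C} (intersection, +0)
JT@5: {A} ∪ {C} = {A,C} (union, +1)
JTW@5: {A,C} ∩ {C} = {C} (intersection, +0)
BHJLTUW@5: {C} ∩ {C} = {C} (intersection, +0)
per-site changes: [4, 3, 4, 3, 5, 3]; total = 22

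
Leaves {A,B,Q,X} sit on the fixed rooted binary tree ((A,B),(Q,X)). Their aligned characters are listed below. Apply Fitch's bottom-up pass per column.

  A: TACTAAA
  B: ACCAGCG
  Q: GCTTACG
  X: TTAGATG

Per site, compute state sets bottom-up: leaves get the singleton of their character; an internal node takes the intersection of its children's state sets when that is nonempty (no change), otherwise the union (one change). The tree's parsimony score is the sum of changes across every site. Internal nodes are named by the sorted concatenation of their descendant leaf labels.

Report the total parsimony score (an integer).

12

[col 0] AB: children A:{T}, B:{A} ∪→ {A,T}; cost 1
[col 0] QX: children Q:{G}, X:{T} ∪→ {G,T}; cost 1
[col 0] ABQX: children AB:{A,T}, QX:{G,T} ∩→ {T}; cost 0
[col 1] AB: children A:{A}, B:{C} ∪→ {A,C}; cost 1
[col 1] QX: children Q:{C}, X:{T} ∪→ {C,T}; cost 1
[col 1] ABQX: children AB:{A,C}, QX:{C,T} ∩→ {C}; cost 0
[col 2] AB: children A:{C}, B:{C} ∩→ {C}; cost 0
[col 2] QX: children Q:{T}, X:{A} ∪→ {A,T}; cost 1
[col 2] ABQX: children AB:{C}, QX:{A,T} ∪→ {A,C,T}; cost 1
[col 3] AB: children A:{T}, B:{A} ∪→ {A,T}; cost 1
[col 3] QX: children Q:{T}, X:{G} ∪→ {G,T}; cost 1
[col 3] ABQX: children AB:{A,T}, QX:{G,T} ∩→ {T}; cost 0
[col 4] AB: children A:{A}, B:{G} ∪→ {A,G}; cost 1
[col 4] QX: children Q:{A}, X:{A} ∩→ {A}; cost 0
[col 4] ABQX: children AB:{A,G}, QX:{A} ∩→ {A}; cost 0
[col 5] AB: children A:{A}, B:{C} ∪→ {A,C}; cost 1
[col 5] QX: children Q:{C}, X:{T} ∪→ {C,T}; cost 1
[col 5] ABQX: children AB:{A,C}, QX:{C,T} ∩→ {C}; cost 0
[col 6] AB: children A:{A}, B:{G} ∪→ {A,G}; cost 1
[col 6] QX: children Q:{G}, X:{G} ∩→ {G}; cost 0
[col 6] ABQX: children AB:{A,G}, QX:{G} ∩→ {G}; cost 0
per-site changes: [2, 2, 2, 2, 1, 2, 1]; total = 12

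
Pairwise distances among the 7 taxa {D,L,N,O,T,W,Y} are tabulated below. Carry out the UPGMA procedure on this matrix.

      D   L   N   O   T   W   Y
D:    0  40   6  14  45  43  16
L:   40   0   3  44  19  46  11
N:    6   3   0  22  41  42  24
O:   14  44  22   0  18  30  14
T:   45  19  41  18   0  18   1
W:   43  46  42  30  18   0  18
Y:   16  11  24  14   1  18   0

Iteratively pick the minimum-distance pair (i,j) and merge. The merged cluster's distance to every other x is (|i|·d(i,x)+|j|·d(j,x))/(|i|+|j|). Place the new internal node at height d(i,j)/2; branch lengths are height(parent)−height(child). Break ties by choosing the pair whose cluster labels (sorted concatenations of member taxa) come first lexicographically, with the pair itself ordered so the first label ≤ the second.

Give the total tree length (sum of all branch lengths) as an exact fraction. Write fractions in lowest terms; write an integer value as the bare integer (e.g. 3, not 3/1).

184/3

step 1: merge (T,Y) at d=1; branch lengths T→1/2, Y→1/2; new cluster TY
  updated: d(D,TY)=61/2, d(L,TY)=15, d(N,TY)=65/2, d(O,TY)=16, d(TY,W)=18
step 2: merge (L,N) at d=3; branch lengths L→3/2, N→3/2; new cluster LN
  updated: d(D,LN)=23, d(LN,O)=33, d(LN,TY)=95/4, d(LN,W)=44
step 3: merge (D,O) at d=14; branch lengths D→7, O→7; new cluster DO
  updated: d(DO,LN)=28, d(DO,TY)=93/4, d(DO,W)=73/2
step 4: merge (TY,W) at d=18; branch lengths TY→17/2, W→9; new cluster TWY
  updated: d(DO,TWY)=83/3, d(LN,TWY)=61/2
step 5: merge (DO,TWY) at d=83/3; branch lengths DO→41/6, TWY→29/6; new cluster DOTWY
  updated: d(DOTWY,LN)=59/2
step 6: merge (DOTWY,LN) at d=59/2; branch lengths DOTWY→11/12, LN→53/4; new cluster DLNOTWY
final tree: (((D:7,O:7):41/6,((T:1/2,Y:1/2):17/2,W:9):29/6):11/12,(L:3/2,N:3/2):53/4)
total length: 184/3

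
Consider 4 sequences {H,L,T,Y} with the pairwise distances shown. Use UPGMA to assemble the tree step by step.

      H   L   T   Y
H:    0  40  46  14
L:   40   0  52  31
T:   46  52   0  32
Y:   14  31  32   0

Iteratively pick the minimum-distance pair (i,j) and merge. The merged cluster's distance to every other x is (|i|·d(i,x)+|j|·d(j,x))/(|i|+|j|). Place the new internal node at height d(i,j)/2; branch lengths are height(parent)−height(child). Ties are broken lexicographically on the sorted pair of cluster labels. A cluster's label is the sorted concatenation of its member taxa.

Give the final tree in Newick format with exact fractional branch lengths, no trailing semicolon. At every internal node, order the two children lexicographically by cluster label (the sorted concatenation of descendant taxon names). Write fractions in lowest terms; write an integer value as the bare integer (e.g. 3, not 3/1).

step 1: merge (H,Y) at d=14; branch lengths H→7, Y→7; new cluster HY
  updated: d(HY,L)=71/2, d(HY,T)=39
step 2: merge (HY,L) at d=71/2; branch lengths HY→43/4, L→71/4; new cluster HLY
  updated: d(HLY,T)=130/3
step 3: merge (HLY,T) at d=130/3; branch lengths HLY→47/12, T→65/3; new cluster HLTY
final tree: (((H:7,Y:7):43/4,L:71/4):47/12,T:65/3)
total length: 817/12

(((H:7,Y:7):43/4,L:71/4):47/12,T:65/3)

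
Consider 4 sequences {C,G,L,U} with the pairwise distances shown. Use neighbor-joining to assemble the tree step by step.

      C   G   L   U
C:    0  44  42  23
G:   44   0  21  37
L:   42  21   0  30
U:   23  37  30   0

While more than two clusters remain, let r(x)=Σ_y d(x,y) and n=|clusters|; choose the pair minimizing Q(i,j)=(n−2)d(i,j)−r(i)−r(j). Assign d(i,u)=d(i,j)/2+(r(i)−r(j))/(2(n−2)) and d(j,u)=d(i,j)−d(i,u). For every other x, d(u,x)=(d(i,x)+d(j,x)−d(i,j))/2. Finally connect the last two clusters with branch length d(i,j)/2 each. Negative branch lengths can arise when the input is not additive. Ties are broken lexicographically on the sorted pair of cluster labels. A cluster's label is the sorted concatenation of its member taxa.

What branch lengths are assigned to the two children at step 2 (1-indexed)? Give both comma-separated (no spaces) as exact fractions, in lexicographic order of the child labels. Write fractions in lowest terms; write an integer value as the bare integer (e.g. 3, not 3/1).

1. join C+U (d=23, Q=-153) ⇒ CU; edges |C|=65/4, |U|=27/4
  updated: d(CU,G)=29, d(CU,L)=49/2
2. join CU+G (d=29, Q=-149/2) ⇒ CGU; edges |CU|=65/4, |G|=51/4
  updated: d(CGU,L)=33/4
3. join CGU+L (d=33/4) ⇒ CGLU; edges |CGU|=33/8, |L|=33/8
final tree: (((C:65/4,U:27/4):65/4,G:51/4):33/8,L:33/8)
total length: 241/4

65/4,51/4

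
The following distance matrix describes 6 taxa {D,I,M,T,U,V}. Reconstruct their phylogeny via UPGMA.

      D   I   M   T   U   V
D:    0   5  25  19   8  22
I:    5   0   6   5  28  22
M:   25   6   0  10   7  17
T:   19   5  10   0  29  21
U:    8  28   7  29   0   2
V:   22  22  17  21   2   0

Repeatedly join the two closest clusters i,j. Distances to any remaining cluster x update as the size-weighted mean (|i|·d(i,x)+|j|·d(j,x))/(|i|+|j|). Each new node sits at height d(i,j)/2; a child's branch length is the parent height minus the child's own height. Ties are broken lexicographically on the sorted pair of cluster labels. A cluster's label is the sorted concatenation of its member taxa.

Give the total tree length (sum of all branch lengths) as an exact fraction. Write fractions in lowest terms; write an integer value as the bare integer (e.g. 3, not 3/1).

iteration 1: select U,V (d=2); attach at lengths (1, 1); label the merged cluster UV
  updated: d(D,UV)=15, d(I,UV)=25, d(M,UV)=12, d(T,UV)=25
iteration 2: select D,I (d=5); attach at lengths (5/2, 5/2); label the merged cluster DI
  updated: d(DI,M)=31/2, d(DI,T)=12, d(DI,UV)=20
iteration 3: select M,T (d=10); attach at lengths (5, 5); label the merged cluster MT
  updated: d(DI,MT)=55/4, d(MT,UV)=37/2
iteration 4: select DI,MT (d=55/4); attach at lengths (35/8, 15/8); label the merged cluster DIMT
  updated: d(DIMT,UV)=77/4
iteration 5: select DIMT,UV (d=77/4); attach at lengths (11/4, 69/8); label the merged cluster DIMTUV
final tree: (((D:5/2,I:5/2):35/8,(M:5,T:5):15/8):11/4,(U:1,V:1):69/8)
total length: 277/8

277/8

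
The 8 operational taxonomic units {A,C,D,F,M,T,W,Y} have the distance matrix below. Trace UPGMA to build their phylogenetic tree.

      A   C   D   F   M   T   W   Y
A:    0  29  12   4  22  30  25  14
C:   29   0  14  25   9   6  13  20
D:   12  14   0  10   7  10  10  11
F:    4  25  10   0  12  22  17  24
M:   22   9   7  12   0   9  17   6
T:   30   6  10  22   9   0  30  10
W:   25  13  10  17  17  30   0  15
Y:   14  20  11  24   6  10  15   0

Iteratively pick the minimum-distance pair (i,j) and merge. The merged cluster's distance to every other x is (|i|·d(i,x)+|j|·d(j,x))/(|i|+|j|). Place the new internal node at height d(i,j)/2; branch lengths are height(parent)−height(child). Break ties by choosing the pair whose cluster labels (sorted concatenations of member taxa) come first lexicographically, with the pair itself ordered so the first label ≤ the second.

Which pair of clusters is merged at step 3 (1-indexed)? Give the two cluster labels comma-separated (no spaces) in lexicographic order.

M,Y

1. join A+F (d=4) ⇒ AF; edges |A|=2, |F|=2
  updated: d(AF,C)=27, d(AF,D)=11, d(AF,M)=17, d(AF,T)=26, d(AF,W)=21, d(AF,Y)=19
2. join C+T (d=6) ⇒ CT; edges |C|=3, |T|=3
  updated: d(AF,CT)=53/2, d(CT,D)=12, d(CT,M)=9, d(CT,W)=43/2, d(CT,Y)=15
3. join M+Y (d=6) ⇒ MY; edges |M|=3, |Y|=3
  updated: d(AF,MY)=18, d(CT,MY)=12, d(D,MY)=9, d(MY,W)=16
4. join D+MY (d=9) ⇒ DMY; edges |D|=9/2, |MY|=3/2
  updated: d(AF,DMY)=47/3, d(CT,DMY)=12, d(DMY,W)=14
5. join CT+DMY (d=12) ⇒ CDMTY; edges |CT|=3, |DMY|=3/2
  updated: d(AF,CDMTY)=20, d(CDMTY,W)=17
6. join CDMTY+W (d=17) ⇒ CDMTWY; edges |CDMTY|=5/2, |W|=17/2
  updated: d(AF,CDMTWY)=121/6
7. join AF+CDMTWY (d=121/6) ⇒ ACDFMTWY; edges |AF|=97/12, |CDMTWY|=19/12
final tree: ((A:2,F:2):97/12,(((C:3,T:3):3,(D:9/2,(M:3,Y:3):3/2):3/2):5/2,W:17/2):19/12)
total length: 283/6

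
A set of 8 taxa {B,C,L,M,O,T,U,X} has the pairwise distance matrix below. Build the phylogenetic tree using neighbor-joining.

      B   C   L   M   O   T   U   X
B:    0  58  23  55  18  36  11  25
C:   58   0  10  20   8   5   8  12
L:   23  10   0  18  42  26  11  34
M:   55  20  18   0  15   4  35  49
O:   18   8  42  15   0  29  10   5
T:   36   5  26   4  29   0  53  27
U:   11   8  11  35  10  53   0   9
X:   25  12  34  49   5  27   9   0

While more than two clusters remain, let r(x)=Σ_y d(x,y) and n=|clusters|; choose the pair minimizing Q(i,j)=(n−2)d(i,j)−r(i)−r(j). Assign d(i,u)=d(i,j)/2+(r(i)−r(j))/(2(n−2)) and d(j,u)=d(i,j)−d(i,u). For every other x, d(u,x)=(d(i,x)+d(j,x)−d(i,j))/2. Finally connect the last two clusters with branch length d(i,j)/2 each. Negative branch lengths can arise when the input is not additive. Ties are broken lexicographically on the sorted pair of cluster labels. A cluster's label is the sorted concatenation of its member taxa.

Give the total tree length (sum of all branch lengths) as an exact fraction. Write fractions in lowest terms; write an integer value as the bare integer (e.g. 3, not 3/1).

iteration 1: select M,T (d=4, Q=-352); attach at lengths (10/3, 2/3); label the merged cluster MT
  updated: d(B,MT)=87/2, d(C,MT)=21/2, d(L,MT)=20, d(MT,O)=20, d(MT,U)=42, d(MT,X)=36
iteration 2: select C,MT (d=21/2, Q=-226); attach at lengths (-13/10, 59/5); label the merged cluster CMT
  updated: d(B,CMT)=91/2, d(CMT,L)=39/4, d(CMT,O)=35/4, d(CMT,U)=79/4, d(CMT,X)=75/4
iteration 3: select CMT,L (d=39/4, Q=-733/4); attach at lengths (87/32, 225/32); label the merged cluster CLMT
  updated: d(B,CLMT)=235/8, d(CLMT,O)=41/2, d(CLMT,U)=21/2, d(CLMT,X)=43/2
iteration 4: select O,X (d=5, Q=-99); attach at lengths (4/3, 11/3); label the merged cluster OX
  updated: d(B,OX)=19, d(CLMT,OX)=37/2, d(OX,U)=7
iteration 5: select B,OX (d=19, Q=-527/8); attach at lengths (423/32, 185/32); label the merged cluster BOX
  updated: d(BOX,CLMT)=231/16, d(BOX,U)=-1/2
iteration 6: select BOX,CLMT (d=231/16, Q=-391/16); attach at lengths (55/32, 407/32); label the merged cluster BCLMOTX
  updated: d(BCLMOTX,U)=-71/32
iteration 7: select BCLMOTX,U (d=-71/32); attach at lengths (-71/64, -71/64); label the merged cluster BCLMOTUX
final tree: (((B:423/32,(O:4/3,X:11/3):185/32):55/32,((C:-13/10,(M:10/3,T:2/3):59/5):87/32,L:225/32):407/32):-71/64,U:-71/64)
total length: 1935/32

1935/32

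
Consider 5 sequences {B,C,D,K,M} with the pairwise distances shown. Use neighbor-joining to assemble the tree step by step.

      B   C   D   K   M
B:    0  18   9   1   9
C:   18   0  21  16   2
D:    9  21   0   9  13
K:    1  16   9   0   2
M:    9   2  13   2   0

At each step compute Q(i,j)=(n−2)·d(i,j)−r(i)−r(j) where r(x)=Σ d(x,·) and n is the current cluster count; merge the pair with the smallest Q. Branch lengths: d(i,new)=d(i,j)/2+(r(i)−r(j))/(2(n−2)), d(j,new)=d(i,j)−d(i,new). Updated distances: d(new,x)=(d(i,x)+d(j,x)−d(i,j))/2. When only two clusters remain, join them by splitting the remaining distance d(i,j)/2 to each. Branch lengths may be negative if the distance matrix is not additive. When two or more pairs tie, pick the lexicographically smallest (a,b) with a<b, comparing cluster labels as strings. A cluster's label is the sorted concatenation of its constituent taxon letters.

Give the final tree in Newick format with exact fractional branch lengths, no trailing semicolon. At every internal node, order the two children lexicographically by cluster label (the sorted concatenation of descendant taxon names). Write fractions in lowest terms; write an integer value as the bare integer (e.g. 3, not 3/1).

(((B:13/8,D:59/8):9/8,(C:37/6,M:-25/6):69/8):-5/16,K:-5/16)

1. join C+M (d=2, Q=-77) ⇒ CM; edges |C|=37/6, |M|=-25/6
  updated: d(B,CM)=25/2, d(CM,D)=16, d(CM,K)=8
2. join B+D (d=9, Q=-77/2) ⇒ BD; edges |B|=13/8, |D|=59/8
  updated: d(BD,CM)=39/4, d(BD,K)=1/2
3. join BD+CM (d=39/4, Q=-73/4) ⇒ BCDM; edges |BD|=9/8, |CM|=69/8
  updated: d(BCDM,K)=-5/8
4. join BCDM+K (d=-5/8) ⇒ BCDKM; edges |BCDM|=-5/16, |K|=-5/16
final tree: (((B:13/8,D:59/8):9/8,(C:37/6,M:-25/6):69/8):-5/16,K:-5/16)
total length: 161/8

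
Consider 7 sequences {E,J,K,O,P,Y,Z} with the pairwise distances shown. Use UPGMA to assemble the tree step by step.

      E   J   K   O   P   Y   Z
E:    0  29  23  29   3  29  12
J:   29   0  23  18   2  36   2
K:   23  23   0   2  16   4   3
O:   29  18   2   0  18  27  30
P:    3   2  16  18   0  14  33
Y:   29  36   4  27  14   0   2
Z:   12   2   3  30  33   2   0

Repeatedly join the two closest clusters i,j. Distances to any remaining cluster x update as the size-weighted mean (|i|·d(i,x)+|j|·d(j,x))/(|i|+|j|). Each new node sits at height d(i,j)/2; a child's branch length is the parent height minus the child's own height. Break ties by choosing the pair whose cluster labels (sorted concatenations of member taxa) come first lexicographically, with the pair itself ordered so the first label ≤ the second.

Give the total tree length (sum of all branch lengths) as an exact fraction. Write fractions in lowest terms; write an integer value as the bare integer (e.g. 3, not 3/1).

481/12

iteration 1: select J,P (d=2); attach at lengths (1, 1); label the merged cluster JP
  updated: d(E,JP)=16, d(JP,K)=39/2, d(JP,O)=18, d(JP,Y)=25, d(JP,Z)=35/2
iteration 2: select K,O (d=2); attach at lengths (1, 1); label the merged cluster KO
  updated: d(E,KO)=26, d(JP,KO)=75/4, d(KO,Y)=31/2, d(KO,Z)=33/2
iteration 3: select Y,Z (d=2); attach at lengths (1, 1); label the merged cluster YZ
  updated: d(E,YZ)=41/2, d(JP,YZ)=85/4, d(KO,YZ)=16
iteration 4: select E,JP (d=16); attach at lengths (8, 7); label the merged cluster EJP
  updated: d(EJP,KO)=127/6, d(EJP,YZ)=21
iteration 5: select KO,YZ (d=16); attach at lengths (7, 7); label the merged cluster KOYZ
  updated: d(EJP,KOYZ)=253/12
iteration 6: select EJP,KOYZ (d=253/12); attach at lengths (61/24, 61/24); label the merged cluster EJKOPYZ
final tree: ((E:8,(J:1,P:1):7):61/24,((K:1,O:1):7,(Y:1,Z:1):7):61/24)
total length: 481/12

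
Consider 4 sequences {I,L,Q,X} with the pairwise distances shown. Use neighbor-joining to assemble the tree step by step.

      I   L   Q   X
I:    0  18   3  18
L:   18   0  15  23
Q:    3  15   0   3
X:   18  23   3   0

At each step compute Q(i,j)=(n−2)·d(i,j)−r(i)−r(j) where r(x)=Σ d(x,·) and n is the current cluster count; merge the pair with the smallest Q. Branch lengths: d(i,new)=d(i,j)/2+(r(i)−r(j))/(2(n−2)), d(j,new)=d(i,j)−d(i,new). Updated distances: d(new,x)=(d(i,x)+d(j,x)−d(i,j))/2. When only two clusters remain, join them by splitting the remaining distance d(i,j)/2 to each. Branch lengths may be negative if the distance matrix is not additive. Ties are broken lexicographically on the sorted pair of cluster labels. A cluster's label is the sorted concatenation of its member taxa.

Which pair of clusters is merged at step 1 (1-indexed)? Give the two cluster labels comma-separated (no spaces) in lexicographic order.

1. join I+L (d=18, Q=-59) ⇒ IL; edges |I|=19/4, |L|=53/4
  updated: d(IL,Q)=0, d(IL,X)=23/2
2. join IL+Q (d=0, Q=-29/2) ⇒ ILQ; edges |IL|=17/4, |Q|=-17/4
  updated: d(ILQ,X)=29/4
3. join ILQ+X (d=29/4) ⇒ ILQX; edges |ILQ|=29/8, |X|=29/8
final tree: (((I:19/4,L:53/4):17/4,Q:-17/4):29/8,X:29/8)
total length: 101/4

I,L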